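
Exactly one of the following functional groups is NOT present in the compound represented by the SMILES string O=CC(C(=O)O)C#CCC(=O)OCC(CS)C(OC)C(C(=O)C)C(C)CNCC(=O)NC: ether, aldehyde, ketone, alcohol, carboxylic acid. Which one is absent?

alcohol

aldehyde: present (OHC — terminal –CHO: carbonyl C bonded to H and C → aldehyde).
ketone: present (CH(COCH3) — pendant –COCH3: carbonyl C bonded to two carbons → ketone).
ether: present (CH(OCH3) — pendant –OCH3: C–O–C with sp³ C, no adjacent C=O → ether).
carboxylic acid: present (CH(COOH) — pendant –COOH: carbonyl C bonded to C and –OH → carboxylic acid).
alcohol: absent. In CH(COOH), the –OH sits on a carbonyl carbon, making it part of a carboxylic acid, not an alcohol.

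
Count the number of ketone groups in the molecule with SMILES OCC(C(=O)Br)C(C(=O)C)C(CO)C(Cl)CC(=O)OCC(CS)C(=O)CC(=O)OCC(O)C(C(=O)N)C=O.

HO– on an sp³ carbon → alcohol.
pendant –C(=O)X: carbonyl C bonded to C and halogen → acyl halide.
pendant –COCH3: carbonyl C bonded to two carbons → ketone.
pendant –CH2OH on an sp³ backbone C → alcohol.
halogen on an sp³ carbon → alkyl halide.
–C(=O)–O–C with C on the carbonyl side → ester.
pendant –CH2SH → thiol.
–C(=O)– with carbon on both sides → ketone.
–C(=O)–O–C with C on the carbonyl side → ester.
–OH on an sp³ carbon → alcohol (secondary).
pendant –CONH2: carbonyl C bonded to C and N → amide.
terminal –CHO: carbonyl C bonded to H and C → aldehyde.
Ketone appears at: CH(COCH3), CO → 2.

2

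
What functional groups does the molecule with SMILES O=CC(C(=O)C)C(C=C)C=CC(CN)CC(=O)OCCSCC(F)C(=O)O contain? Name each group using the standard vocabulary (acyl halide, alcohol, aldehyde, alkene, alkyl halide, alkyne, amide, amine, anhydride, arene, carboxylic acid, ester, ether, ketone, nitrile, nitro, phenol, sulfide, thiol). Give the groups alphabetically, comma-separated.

terminal –CHO: carbonyl C bonded to H and C → aldehyde.
pendant –COCH3: carbonyl C bonded to two carbons → ketone.
pendant –CH=CH2: C=C double bond → alkene.
C=C double bond → alkene.
pendant –CH2NH2: N on sp³ C, no adjacent C=O → amine.
–C(=O)–O–C with C on the carbonyl side → ester.
C–S–C linkage → sulfide (thioether).
halogen on an sp³ carbon → alkyl halide.
–COOH: carbonyl C bonded to –OH and C → carboxylic acid (the –OH is not a separate alcohol).

aldehyde, alkene, alkyl halide, amine, carboxylic acid, ester, ketone, sulfide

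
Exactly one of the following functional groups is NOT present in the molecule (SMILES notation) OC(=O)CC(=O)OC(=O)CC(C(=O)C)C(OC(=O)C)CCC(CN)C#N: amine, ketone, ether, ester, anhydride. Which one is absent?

ether

amine: present (CH(CH2NH2) — pendant –CH2NH2: N on sp³ C, no adjacent C=O → amine).
ester: present (CH(OCOCH3) — pendant –OC(=O)CH3: an acyloxy group → ester).
ketone: present (CH(COCH3) — pendant –COCH3: carbonyl C bonded to two carbons → ketone).
anhydride: present (CH2CO-O-COCH2 — two acyl groups sharing one oxygen, –C(=O)–O–C(=O)– → anhydride).
ether: absent. In CH(OCOCH3), the C–O–C oxygen is adjacent to a C=O, so it belongs to an ester, not an ether.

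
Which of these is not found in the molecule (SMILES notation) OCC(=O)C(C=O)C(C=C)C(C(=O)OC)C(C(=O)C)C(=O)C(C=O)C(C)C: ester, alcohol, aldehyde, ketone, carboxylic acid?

ester: present (CH(COOCH3) — pendant –COOCH3: carbonyl C bonded to C and –OCH3 → ester).
ketone: present (CO — –C(=O)– with carbon on both sides → ketone).
alcohol: present (HOCH2 — HO– on an sp³ carbon → alcohol).
aldehyde: present (CH(CHO) — pendant –CHO: carbonyl C bonded to C and H → aldehyde).
carboxylic acid: absent. In CH(COOCH3), the acyl oxygen is bonded to carbon (–O–C), not to H, so this is an ester.

carboxylic acid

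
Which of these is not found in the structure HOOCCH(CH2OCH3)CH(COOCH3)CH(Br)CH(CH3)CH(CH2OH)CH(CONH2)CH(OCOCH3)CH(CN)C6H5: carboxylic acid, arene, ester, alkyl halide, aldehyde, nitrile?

carboxylic acid: present (HOOC — –COOH: carbonyl C bonded to –OH and C → carboxylic acid (the –OH is not a separate alcohol)).
ester: present (CH(COOCH3) — pendant –COOCH3: carbonyl C bonded to C and –OCH3 → ester).
nitrile: present (CH(CN) — pendant –C≡N: nitrile).
arene: present (C6H5 — –C6H5 phenyl ring → arene).
alkyl halide: present (CH(Br) — halogen on an sp³ carbon → alkyl halide).
aldehyde: absent. In HOOC, the carbonyl carbon bears –OH, not –H, so it is a carboxylic acid.

aldehyde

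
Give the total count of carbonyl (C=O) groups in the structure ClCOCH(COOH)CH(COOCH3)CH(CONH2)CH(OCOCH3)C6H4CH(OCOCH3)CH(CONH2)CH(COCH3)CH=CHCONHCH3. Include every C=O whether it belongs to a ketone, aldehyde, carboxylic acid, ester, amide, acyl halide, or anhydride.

ClCO: acyl halide, 1 C=O (running total 1).
CH(COOH): carboxylic acid, 1 C=O (running total 2).
CH(COOCH3): ester, 1 C=O (running total 3).
CH(CONH2): amide, 1 C=O (running total 4).
CH(OCOCH3): ester, 1 C=O (running total 5).
CH(OCOCH3): ester, 1 C=O (running total 6).
CH(CONH2): amide, 1 C=O (running total 7).
CH(COCH3): ketone, 1 C=O (running total 8).
CONHCH3: amide, 1 C=O (running total 9).

9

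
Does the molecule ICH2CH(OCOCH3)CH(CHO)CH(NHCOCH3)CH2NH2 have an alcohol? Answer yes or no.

no

Reading the structure from left to right:
  ICH2: halogen on an sp³ carbon → alkyl halide.
  CH(OCOCH3): pendant –OC(=O)CH3: an acyloxy group → ester.
  CH(CHO): pendant –CHO: carbonyl C bonded to C and H → aldehyde.
  CH(NHCOCH3): pendant –NHC(=O)CH3: N bonded to a carbonyl → amide (not amine).
  CH2NH2: –NH2 on an sp³ carbon with no adjacent C=O → amine.
The groups actually present are: aldehyde, alkyl halide, amide, amine, ester.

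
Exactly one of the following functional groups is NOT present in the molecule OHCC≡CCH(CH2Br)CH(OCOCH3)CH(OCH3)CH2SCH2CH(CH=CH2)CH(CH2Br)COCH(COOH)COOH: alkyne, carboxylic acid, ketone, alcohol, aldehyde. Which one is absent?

alcohol

aldehyde: present (OHC — terminal –CHO: carbonyl C bonded to H and C → aldehyde).
ketone: present (CO — –C(=O)– with carbon on both sides → ketone).
alkyne: present (C≡C — C≡C triple bond → alkyne).
carboxylic acid: present (CH(COOH) — pendant –COOH: carbonyl C bonded to C and –OH → carboxylic acid).
alcohol: absent. In each of CH(COOH) and COOH, the –OH sits on a carbonyl carbon, making it part of a carboxylic acid, not an alcohol.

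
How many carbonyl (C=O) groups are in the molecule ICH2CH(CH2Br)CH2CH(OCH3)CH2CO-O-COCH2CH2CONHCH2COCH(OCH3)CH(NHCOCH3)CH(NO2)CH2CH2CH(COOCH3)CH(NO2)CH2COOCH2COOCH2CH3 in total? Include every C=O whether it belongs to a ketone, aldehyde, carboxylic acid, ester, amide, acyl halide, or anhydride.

CH2CO-O-COCH2: anhydride, 2 C=O (running total 2).
CH2CONHCH2: amide, 1 C=O (running total 3).
CO: ketone, 1 C=O (running total 4).
CH(NHCOCH3): amide, 1 C=O (running total 5).
CH(COOCH3): ester, 1 C=O (running total 6).
CH2COOCH2: ester, 1 C=O (running total 7).
COOCH2CH3: ester, 1 C=O (running total 8).

8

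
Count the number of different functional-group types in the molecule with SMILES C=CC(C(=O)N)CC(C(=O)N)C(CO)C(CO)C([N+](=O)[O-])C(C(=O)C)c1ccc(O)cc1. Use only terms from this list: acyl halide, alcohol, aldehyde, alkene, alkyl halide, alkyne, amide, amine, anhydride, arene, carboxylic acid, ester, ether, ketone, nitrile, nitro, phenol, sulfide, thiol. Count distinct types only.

7

C=C double bond → alkene.
pendant –CONH2: carbonyl C bonded to C and N → amide.
pendant –CONH2: carbonyl C bonded to C and N → amide.
pendant –CH2OH on an sp³ backbone C → alcohol.
pendant –CH2OH on an sp³ backbone C → alcohol.
–NO2 on an sp³ carbon → nitro (the N=O is not a carbonyl).
pendant –COCH3: carbonyl C bonded to two carbons → ketone.
–OH attached directly to an aromatic ring → phenol (not alcohol); the ring itself is an arene.
Distinct types present: alcohol, alkene, amide, arene, ketone, nitro, phenol.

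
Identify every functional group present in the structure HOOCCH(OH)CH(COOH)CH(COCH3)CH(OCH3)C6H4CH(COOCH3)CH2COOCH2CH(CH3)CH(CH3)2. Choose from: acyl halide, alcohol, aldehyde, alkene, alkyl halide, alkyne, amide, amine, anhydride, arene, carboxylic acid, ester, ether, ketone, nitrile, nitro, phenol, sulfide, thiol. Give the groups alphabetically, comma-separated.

Working along the chain:
  HOOC: –COOH: carbonyl C bonded to –OH and C → carboxylic acid (the –OH is not a separate alcohol).
  CH(OH): –OH on an sp³ carbon → alcohol (secondary).
  CH(COOH): pendant –COOH: carbonyl C bonded to C and –OH → carboxylic acid.
  CH(COCH3): pendant –COCH3: carbonyl C bonded to two carbons → ketone.
  CH(OCH3): pendant –OCH3: C–O–C with sp³ C, no adjacent C=O → ether.
  C6H4: para-disubstituted benzene ring → arene.
  CH(COOCH3): pendant –COOCH3: carbonyl C bonded to C and –OCH3 → ester.
  CH2COOCH2: –C(=O)–O–C with C on the carbonyl side → ester.

alcohol, arene, carboxylic acid, ester, ether, ketone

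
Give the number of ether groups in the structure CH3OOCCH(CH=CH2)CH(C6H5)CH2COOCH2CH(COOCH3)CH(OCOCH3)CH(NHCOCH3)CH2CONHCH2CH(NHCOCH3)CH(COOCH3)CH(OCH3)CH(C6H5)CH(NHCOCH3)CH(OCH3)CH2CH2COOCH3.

2

Taking each segment in turn:
  CH3OOC: CH3O–C(=O)–: carbonyl C bonded to C and to –OCH3 → ester (not ketone + ether).
  CH(CH=CH2): pendant –CH=CH2: C=C double bond → alkene.
  CH(C6H5): pendant –C6H5: benzene ring → arene.
  CH2COOCH2: –C(=O)–O–C with C on the carbonyl side → ester.
  CH(COOCH3): pendant –COOCH3: carbonyl C bonded to C and –OCH3 → ester.
  CH(OCOCH3): pendant –OC(=O)CH3: an acyloxy group → ester.
  CH(NHCOCH3): pendant –NHC(=O)CH3: N bonded to a carbonyl → amide (not amine).
  CH2CONHCH2: –C(=O)–N– linkage → amide (the N is not an amine).
  CH(NHCOCH3): pendant –NHC(=O)CH3: N bonded to a carbonyl → amide (not amine).
  CH(COOCH3): pendant –COOCH3: carbonyl C bonded to C and –OCH3 → ester.
  CH(OCH3): pendant –OCH3: C–O–C with sp³ C, no adjacent C=O → ether.
  CH(C6H5): pendant –C6H5: benzene ring → arene.
  CH(NHCOCH3): pendant –NHC(=O)CH3: N bonded to a carbonyl → amide (not amine).
  CH(OCH3): pendant –OCH3: C–O–C with sp³ C, no adjacent C=O → ether.
  COOCH3: –C(=O)OCH3: carbonyl C bonded to C and to –OCH3 → ester (not ketone + ether).
Ether appears at: CH(OCH3), CH(OCH3) → 2.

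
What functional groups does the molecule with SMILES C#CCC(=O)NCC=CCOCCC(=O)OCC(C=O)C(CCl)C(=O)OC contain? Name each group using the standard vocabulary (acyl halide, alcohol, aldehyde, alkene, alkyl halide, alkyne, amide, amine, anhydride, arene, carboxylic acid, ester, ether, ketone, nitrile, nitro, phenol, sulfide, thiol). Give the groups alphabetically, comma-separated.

C≡C triple bond → alkyne.
–C(=O)–N– linkage → amide (the N is not an amine).
C=C double bond → alkene.
C–O–C with sp³ carbons on both sides and no adjacent C=O → ether.
–C(=O)–O–C with C on the carbonyl side → ester.
pendant –CHO: carbonyl C bonded to C and H → aldehyde.
pendant –CH2X: halogen on sp³ carbon → alkyl halide.
–C(=O)OCH3: carbonyl C bonded to C and to –OCH3 → ester (not ketone + ether).

aldehyde, alkene, alkyl halide, alkyne, amide, ester, ether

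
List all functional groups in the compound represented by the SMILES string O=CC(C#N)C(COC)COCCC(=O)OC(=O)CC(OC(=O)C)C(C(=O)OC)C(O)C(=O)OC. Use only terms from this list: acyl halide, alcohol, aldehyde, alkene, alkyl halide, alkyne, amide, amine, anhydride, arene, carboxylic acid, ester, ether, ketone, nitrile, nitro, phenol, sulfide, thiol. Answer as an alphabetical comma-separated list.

alcohol, aldehyde, anhydride, ester, ether, nitrile

terminal –CHO: carbonyl C bonded to H and C → aldehyde.
pendant –C≡N: nitrile.
pendant –CH2OCH3: C–O–C linkage → ether.
C–O–C with sp³ carbons on both sides and no adjacent C=O → ether.
two acyl groups sharing one oxygen, –C(=O)–O–C(=O)– → anhydride.
pendant –OC(=O)CH3: an acyloxy group → ester.
pendant –COOCH3: carbonyl C bonded to C and –OCH3 → ester.
–OH on an sp³ carbon → alcohol (secondary).
–C(=O)OCH3: carbonyl C bonded to C and to –OCH3 → ester (not ketone + ether).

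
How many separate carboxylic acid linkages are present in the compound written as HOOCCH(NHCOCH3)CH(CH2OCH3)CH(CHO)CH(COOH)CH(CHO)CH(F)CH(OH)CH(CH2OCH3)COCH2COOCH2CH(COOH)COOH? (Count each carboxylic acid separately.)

4

Reading the structure from left to right:
  HOOC: –COOH: carbonyl C bonded to –OH and C → carboxylic acid (the –OH is not a separate alcohol).
  CH(NHCOCH3): pendant –NHC(=O)CH3: N bonded to a carbonyl → amide (not amine).
  CH(CH2OCH3): pendant –CH2OCH3: C–O–C linkage → ether.
  CH(CHO): pendant –CHO: carbonyl C bonded to C and H → aldehyde.
  CH(COOH): pendant –COOH: carbonyl C bonded to C and –OH → carboxylic acid.
  CH(CHO): pendant –CHO: carbonyl C bonded to C and H → aldehyde.
  CH(F): halogen on an sp³ carbon → alkyl halide.
  CH(OH): –OH on an sp³ carbon → alcohol (secondary).
  CH(CH2OCH3): pendant –CH2OCH3: C–O–C linkage → ether.
  CO: –C(=O)– with carbon on both sides → ketone.
  CH2COOCH2: –C(=O)–O–C with C on the carbonyl side → ester.
  CH(COOH): pendant –COOH: carbonyl C bonded to C and –OH → carboxylic acid.
  COOH: –COOH: carbonyl C bonded to –OH and C → carboxylic acid (the –OH is not a separate alcohol).
Carboxylic acid appears at: HOOC, CH(COOH), CH(COOH), COOH → 4.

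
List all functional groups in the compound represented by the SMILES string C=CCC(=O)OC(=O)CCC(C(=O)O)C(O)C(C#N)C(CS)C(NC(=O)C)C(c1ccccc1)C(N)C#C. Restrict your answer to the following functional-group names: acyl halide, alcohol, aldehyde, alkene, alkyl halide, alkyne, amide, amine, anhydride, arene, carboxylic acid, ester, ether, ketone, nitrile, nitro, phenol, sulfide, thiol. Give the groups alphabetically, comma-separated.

C=C double bond → alkene.
two acyl groups sharing one oxygen, –C(=O)–O–C(=O)– → anhydride.
pendant –COOH: carbonyl C bonded to C and –OH → carboxylic acid.
–OH on an sp³ carbon → alcohol (secondary).
pendant –C≡N: nitrile.
pendant –CH2SH → thiol.
pendant –NHC(=O)CH3: N bonded to a carbonyl → amide (not amine).
pendant –C6H5: benzene ring → arene.
–NH2 on an sp³ carbon with no adjacent C=O → amine.
C≡C triple bond → alkyne.

alcohol, alkene, alkyne, amide, amine, anhydride, arene, carboxylic acid, nitrile, thiol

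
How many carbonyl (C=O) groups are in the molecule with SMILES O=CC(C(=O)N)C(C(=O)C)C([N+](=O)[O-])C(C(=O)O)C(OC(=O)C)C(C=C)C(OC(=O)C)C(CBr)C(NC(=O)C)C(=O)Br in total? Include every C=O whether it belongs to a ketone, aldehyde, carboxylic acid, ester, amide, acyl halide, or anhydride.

8

OHC: aldehyde, 1 C=O (running total 1).
CH(CONH2): amide, 1 C=O (running total 2).
CH(COCH3): ketone, 1 C=O (running total 3).
CH(COOH): carboxylic acid, 1 C=O (running total 4).
CH(OCOCH3): ester, 1 C=O (running total 5).
CH(OCOCH3): ester, 1 C=O (running total 6).
CH(NHCOCH3): amide, 1 C=O (running total 7).
COBr: acyl halide, 1 C=O (running total 8).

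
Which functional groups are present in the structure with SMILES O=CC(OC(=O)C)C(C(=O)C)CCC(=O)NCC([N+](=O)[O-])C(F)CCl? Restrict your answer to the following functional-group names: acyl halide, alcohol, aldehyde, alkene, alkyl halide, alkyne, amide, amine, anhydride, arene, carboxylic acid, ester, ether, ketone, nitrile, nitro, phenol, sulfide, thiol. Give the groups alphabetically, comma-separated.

aldehyde, alkyl halide, amide, ester, ketone, nitro

Taking each segment in turn:
  OHC: terminal –CHO: carbonyl C bonded to H and C → aldehyde.
  CH(OCOCH3): pendant –OC(=O)CH3: an acyloxy group → ester.
  CH(COCH3): pendant –COCH3: carbonyl C bonded to two carbons → ketone.
  CH2CONHCH2: –C(=O)–N– linkage → amide (the N is not an amine).
  CH(NO2): –NO2 on an sp³ carbon → nitro (the N=O is not a carbonyl).
  CH(F): halogen on an sp³ carbon → alkyl halide.
  CH2Cl: halogen on an sp³ carbon → alkyl halide.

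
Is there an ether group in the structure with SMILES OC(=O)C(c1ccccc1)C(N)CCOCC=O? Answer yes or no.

yes

–COOH: carbonyl C bonded to –OH and C → carboxylic acid (the –OH is not a separate alcohol).
pendant –C6H5: benzene ring → arene.
–NH2 on an sp³ carbon with no adjacent C=O → amine.
C–O–C with sp³ carbons on both sides and no adjacent C=O → ether.
terminal –CHO: carbonyl C bonded to H and C → aldehyde.
The CH2OCH2 segment supplies the ether: C–O–C with sp³ carbons on both sides and no adjacent C=O → ether.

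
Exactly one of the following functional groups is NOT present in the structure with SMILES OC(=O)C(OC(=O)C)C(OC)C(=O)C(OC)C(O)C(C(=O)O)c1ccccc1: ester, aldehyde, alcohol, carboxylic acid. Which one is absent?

aldehyde

ester: present (CH(OCOCH3) — pendant –OC(=O)CH3: an acyloxy group → ester).
alcohol: present (CH(OH) — –OH on an sp³ carbon → alcohol (secondary)).
carboxylic acid: present (HOOC — –COOH: carbonyl C bonded to –OH and C → carboxylic acid (the –OH is not a separate alcohol)).
aldehyde: absent. In CO, the carbonyl carbon is bonded to two carbons, so it is a ketone, not an aldehyde. In each of HOOC and CH(COOH), the carbonyl carbon bears –OH, not –H, so it is a carboxylic acid.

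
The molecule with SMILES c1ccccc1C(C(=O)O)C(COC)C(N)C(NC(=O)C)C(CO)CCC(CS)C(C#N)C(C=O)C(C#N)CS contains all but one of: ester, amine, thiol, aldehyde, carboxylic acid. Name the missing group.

ester

thiol: present (CH(CH2SH) — pendant –CH2SH → thiol).
aldehyde: present (CH(CHO) — pendant –CHO: carbonyl C bonded to C and H → aldehyde).
carboxylic acid: present (CH(COOH) — pendant –COOH: carbonyl C bonded to C and –OH → carboxylic acid).
amine: present (CH(NH2) — –NH2 on an sp³ carbon with no adjacent C=O → amine).
ester: no segment matches this pattern.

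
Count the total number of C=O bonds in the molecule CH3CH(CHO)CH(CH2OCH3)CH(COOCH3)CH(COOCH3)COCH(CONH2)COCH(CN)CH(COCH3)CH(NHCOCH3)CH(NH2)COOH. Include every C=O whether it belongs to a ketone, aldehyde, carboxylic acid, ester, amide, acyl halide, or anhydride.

CH(CHO): aldehyde, 1 C=O (running total 1).
CH(COOCH3): ester, 1 C=O (running total 2).
CH(COOCH3): ester, 1 C=O (running total 3).
CO: ketone, 1 C=O (running total 4).
CH(CONH2): amide, 1 C=O (running total 5).
CO: ketone, 1 C=O (running total 6).
CH(COCH3): ketone, 1 C=O (running total 7).
CH(NHCOCH3): amide, 1 C=O (running total 8).
COOH: carboxylic acid, 1 C=O (running total 9).

9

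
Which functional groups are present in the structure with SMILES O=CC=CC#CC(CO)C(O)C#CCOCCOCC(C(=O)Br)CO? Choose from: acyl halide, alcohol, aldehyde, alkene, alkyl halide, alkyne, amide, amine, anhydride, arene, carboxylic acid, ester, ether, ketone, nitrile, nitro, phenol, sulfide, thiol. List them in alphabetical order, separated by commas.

acyl halide, alcohol, aldehyde, alkene, alkyne, ether

Working along the chain:
  OHC: terminal –CHO: carbonyl C bonded to H and C → aldehyde.
  CH=CH: C=C double bond → alkene.
  C≡C: C≡C triple bond → alkyne.
  CH(CH2OH): pendant –CH2OH on an sp³ backbone C → alcohol.
  CH(OH): –OH on an sp³ carbon → alcohol (secondary).
  C≡C: C≡C triple bond → alkyne.
  CH2OCH2: C–O–C with sp³ carbons on both sides and no adjacent C=O → ether.
  CH2OCH2: C–O–C with sp³ carbons on both sides and no adjacent C=O → ether.
  CH(COBr): pendant –C(=O)X: carbonyl C bonded to C and halogen → acyl halide.
  CH2OH: –OH on an sp³ carbon → alcohol.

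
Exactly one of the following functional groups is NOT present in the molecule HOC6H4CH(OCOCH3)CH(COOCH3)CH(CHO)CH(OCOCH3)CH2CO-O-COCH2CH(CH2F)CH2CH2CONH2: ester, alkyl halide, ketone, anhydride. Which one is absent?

ketone

anhydride: present (CH2CO-O-COCH2 — two acyl groups sharing one oxygen, –C(=O)–O–C(=O)– → anhydride).
alkyl halide: present (CH(CH2F) — pendant –CH2X: halogen on sp³ carbon → alkyl halide).
ester: present (CH(OCOCH3) — pendant –OC(=O)CH3: an acyloxy group → ester).
ketone: absent. In each of CH(OCOCH3) and CH(COOCH3), the C=O is bonded to an –O–C group, which defines an ester, not a ketone. In CONH2, the C=O is bonded to nitrogen, which defines an amide, not a ketone. In CH(CHO), the carbonyl carbon carries an H, so it is an aldehyde, not a ketone. In CH2CO-O-COCH2, the two C=O groups share a bridging oxygen, which is an anhydride linkage, not a ketone.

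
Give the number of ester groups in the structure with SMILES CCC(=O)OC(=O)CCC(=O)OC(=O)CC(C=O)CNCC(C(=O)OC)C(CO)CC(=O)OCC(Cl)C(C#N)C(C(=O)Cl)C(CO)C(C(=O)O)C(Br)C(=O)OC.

Working along the chain:
  CH2CO-O-COCH2: two acyl groups sharing one oxygen, –C(=O)–O–C(=O)– → anhydride.
  CH2CO-O-COCH2: two acyl groups sharing one oxygen, –C(=O)–O–C(=O)– → anhydride.
  CH(CHO): pendant –CHO: carbonyl C bonded to C and H → aldehyde.
  CH2NHCH2: C–N–C with sp³ carbons and no adjacent C=O → amine (secondary).
  CH(COOCH3): pendant –COOCH3: carbonyl C bonded to C and –OCH3 → ester.
  CH(CH2OH): pendant –CH2OH on an sp³ backbone C → alcohol.
  CH2COOCH2: –C(=O)–O–C with C on the carbonyl side → ester.
  CH(Cl): halogen on an sp³ carbon → alkyl halide.
  CH(CN): pendant –C≡N: nitrile.
  CH(COCl): pendant –C(=O)X: carbonyl C bonded to C and halogen → acyl halide.
  CH(CH2OH): pendant –CH2OH on an sp³ backbone C → alcohol.
  CH(COOH): pendant –COOH: carbonyl C bonded to C and –OH → carboxylic acid.
  CH(Br): halogen on an sp³ carbon → alkyl halide.
  COOCH3: –C(=O)OCH3: carbonyl C bonded to C and to –OCH3 → ester (not ketone + ether).
Ester appears at: CH(COOCH3), CH2COOCH2, COOCH3 → 3.

3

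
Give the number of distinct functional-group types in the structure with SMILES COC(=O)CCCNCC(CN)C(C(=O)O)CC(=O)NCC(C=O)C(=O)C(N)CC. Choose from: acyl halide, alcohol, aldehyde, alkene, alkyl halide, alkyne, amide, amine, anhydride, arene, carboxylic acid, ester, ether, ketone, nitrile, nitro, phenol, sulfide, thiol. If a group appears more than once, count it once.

6

Taking each segment in turn:
  CH3OOC: CH3O–C(=O)–: carbonyl C bonded to C and to –OCH3 → ester (not ketone + ether).
  CH2NHCH2: C–N–C with sp³ carbons and no adjacent C=O → amine (secondary).
  CH(CH2NH2): pendant –CH2NH2: N on sp³ C, no adjacent C=O → amine.
  CH(COOH): pendant –COOH: carbonyl C bonded to C and –OH → carboxylic acid.
  CH2CONHCH2: –C(=O)–N– linkage → amide (the N is not an amine).
  CH(CHO): pendant –CHO: carbonyl C bonded to C and H → aldehyde.
  CO: –C(=O)– with carbon on both sides → ketone.
  CH(NH2): –NH2 on an sp³ carbon with no adjacent C=O → amine.
Distinct types present: aldehyde, amide, amine, carboxylic acid, ester, ketone.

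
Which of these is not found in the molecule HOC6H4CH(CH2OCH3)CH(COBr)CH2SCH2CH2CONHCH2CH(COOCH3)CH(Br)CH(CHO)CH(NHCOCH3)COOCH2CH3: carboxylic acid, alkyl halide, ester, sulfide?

ester: present (CH(COOCH3) — pendant –COOCH3: carbonyl C bonded to C and –OCH3 → ester).
sulfide: present (CH2SCH2 — C–S–C linkage → sulfide (thioether)).
alkyl halide: present (CH(Br) — halogen on an sp³ carbon → alkyl halide).
carboxylic acid: absent. In each of CH(COOCH3) and COOCH2CH3, the acyl oxygen is bonded to carbon (–O–C), not to H, so this is an ester. In each of CH2CONHCH2 and CH(NHCOCH3), the carbonyl is bonded to nitrogen, not to –OH; that is an amide.

carboxylic acid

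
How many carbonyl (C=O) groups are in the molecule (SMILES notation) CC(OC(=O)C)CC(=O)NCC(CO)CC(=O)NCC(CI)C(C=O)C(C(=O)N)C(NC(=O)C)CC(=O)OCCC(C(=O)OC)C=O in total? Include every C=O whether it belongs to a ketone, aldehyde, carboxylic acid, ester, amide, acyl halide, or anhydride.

CH(OCOCH3): ester, 1 C=O (running total 1).
CH2CONHCH2: amide, 1 C=O (running total 2).
CH2CONHCH2: amide, 1 C=O (running total 3).
CH(CHO): aldehyde, 1 C=O (running total 4).
CH(CONH2): amide, 1 C=O (running total 5).
CH(NHCOCH3): amide, 1 C=O (running total 6).
CH2COOCH2: ester, 1 C=O (running total 7).
CH(COOCH3): ester, 1 C=O (running total 8).
CHO: aldehyde, 1 C=O (running total 9).

9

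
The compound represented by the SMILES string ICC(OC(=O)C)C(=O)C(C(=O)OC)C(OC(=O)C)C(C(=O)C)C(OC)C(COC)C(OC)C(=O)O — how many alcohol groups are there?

0

Working along the chain:
  ICH2: halogen on an sp³ carbon → alkyl halide.
  CH(OCOCH3): pendant –OC(=O)CH3: an acyloxy group → ester.
  CO: –C(=O)– with carbon on both sides → ketone.
  CH(COOCH3): pendant –COOCH3: carbonyl C bonded to C and –OCH3 → ester.
  CH(OCOCH3): pendant –OC(=O)CH3: an acyloxy group → ester.
  CH(COCH3): pendant –COCH3: carbonyl C bonded to two carbons → ketone.
  CH(OCH3): pendant –OCH3: C–O–C with sp³ C, no adjacent C=O → ether.
  CH(CH2OCH3): pendant –CH2OCH3: C–O–C linkage → ether.
  CH(OCH3): pendant –OCH3: C–O–C with sp³ C, no adjacent C=O → ether.
  COOH: –COOH: carbonyl C bonded to –OH and C → carboxylic acid (the –OH is not a separate alcohol).
No segment is a alcohol: CO is ketone, not alcohol; CH(COCH3) is ketone, not alcohol; CH(OCH3) is ether, not alcohol. → 0.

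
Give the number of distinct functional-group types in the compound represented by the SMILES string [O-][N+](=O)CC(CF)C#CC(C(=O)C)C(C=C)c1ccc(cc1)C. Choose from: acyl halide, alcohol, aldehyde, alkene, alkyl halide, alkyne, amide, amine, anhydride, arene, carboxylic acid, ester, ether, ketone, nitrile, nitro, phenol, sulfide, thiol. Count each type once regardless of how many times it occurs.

–NO2 on carbon → nitro group.
pendant –CH2X: halogen on sp³ carbon → alkyl halide.
C≡C triple bond → alkyne.
pendant –COCH3: carbonyl C bonded to two carbons → ketone.
pendant –CH=CH2: C=C double bond → alkene.
para-disubstituted benzene ring → arene.
Distinct types present: alkene, alkyl halide, alkyne, arene, ketone, nitro.

6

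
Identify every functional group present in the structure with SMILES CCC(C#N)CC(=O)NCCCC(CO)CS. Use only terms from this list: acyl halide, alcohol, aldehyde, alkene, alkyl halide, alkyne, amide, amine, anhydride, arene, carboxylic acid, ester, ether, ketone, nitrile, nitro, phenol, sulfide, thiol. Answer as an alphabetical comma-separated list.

pendant –C≡N: nitrile.
–C(=O)–N– linkage → amide (the N is not an amine).
pendant –CH2OH on an sp³ backbone C → alcohol.
–SH on an sp³ carbon → thiol.

alcohol, amide, nitrile, thiol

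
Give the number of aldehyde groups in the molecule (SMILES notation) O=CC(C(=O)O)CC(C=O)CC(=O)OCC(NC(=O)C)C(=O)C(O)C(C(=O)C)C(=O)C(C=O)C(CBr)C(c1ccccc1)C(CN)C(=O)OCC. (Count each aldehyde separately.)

3

Working along the chain:
  OHC: terminal –CHO: carbonyl C bonded to H and C → aldehyde.
  CH(COOH): pendant –COOH: carbonyl C bonded to C and –OH → carboxylic acid.
  CH(CHO): pendant –CHO: carbonyl C bonded to C and H → aldehyde.
  CH2COOCH2: –C(=O)–O–C with C on the carbonyl side → ester.
  CH(NHCOCH3): pendant –NHC(=O)CH3: N bonded to a carbonyl → amide (not amine).
  CO: –C(=O)– with carbon on both sides → ketone.
  CH(OH): –OH on an sp³ carbon → alcohol (secondary).
  CH(COCH3): pendant –COCH3: carbonyl C bonded to two carbons → ketone.
  CO: –C(=O)– with carbon on both sides → ketone.
  CH(CHO): pendant –CHO: carbonyl C bonded to C and H → aldehyde.
  CH(CH2Br): pendant –CH2X: halogen on sp³ carbon → alkyl halide.
  CH(C6H5): pendant –C6H5: benzene ring → arene.
  CH(CH2NH2): pendant –CH2NH2: N on sp³ C, no adjacent C=O → amine.
  COOCH2CH3: –C(=O)OCH2CH3: carbonyl C bonded to C and to –OEt → ester.
Aldehyde appears at: OHC, CH(CHO), CH(CHO) → 3.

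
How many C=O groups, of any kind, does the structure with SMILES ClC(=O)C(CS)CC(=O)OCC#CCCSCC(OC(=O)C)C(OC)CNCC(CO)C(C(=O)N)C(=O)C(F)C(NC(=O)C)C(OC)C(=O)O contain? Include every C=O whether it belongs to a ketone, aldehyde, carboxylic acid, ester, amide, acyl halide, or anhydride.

ClCO: acyl halide, 1 C=O (running total 1).
CH2COOCH2: ester, 1 C=O (running total 2).
CH(OCOCH3): ester, 1 C=O (running total 3).
CH(CONH2): amide, 1 C=O (running total 4).
CO: ketone, 1 C=O (running total 5).
CH(NHCOCH3): amide, 1 C=O (running total 6).
COOH: carboxylic acid, 1 C=O (running total 7).

7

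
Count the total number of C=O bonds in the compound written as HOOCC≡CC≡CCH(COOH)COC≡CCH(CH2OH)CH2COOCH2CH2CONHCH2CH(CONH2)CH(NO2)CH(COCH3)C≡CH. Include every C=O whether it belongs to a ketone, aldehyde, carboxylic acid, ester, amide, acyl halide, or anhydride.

HOOC: carboxylic acid, 1 C=O (running total 1).
CH(COOH): carboxylic acid, 1 C=O (running total 2).
CO: ketone, 1 C=O (running total 3).
CH2COOCH2: ester, 1 C=O (running total 4).
CH2CONHCH2: amide, 1 C=O (running total 5).
CH(CONH2): amide, 1 C=O (running total 6).
CH(COCH3): ketone, 1 C=O (running total 7).

7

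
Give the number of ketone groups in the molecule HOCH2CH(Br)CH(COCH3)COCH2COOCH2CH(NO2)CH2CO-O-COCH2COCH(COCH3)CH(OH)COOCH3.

HO– on an sp³ carbon → alcohol.
halogen on an sp³ carbon → alkyl halide.
pendant –COCH3: carbonyl C bonded to two carbons → ketone.
–C(=O)– with carbon on both sides → ketone.
–C(=O)–O–C with C on the carbonyl side → ester.
–NO2 on an sp³ carbon → nitro (the N=O is not a carbonyl).
two acyl groups sharing one oxygen, –C(=O)–O–C(=O)– → anhydride.
–C(=O)– with carbon on both sides → ketone.
pendant –COCH3: carbonyl C bonded to two carbons → ketone.
–OH on an sp³ carbon → alcohol (secondary).
–C(=O)OCH3: carbonyl C bonded to C and to –OCH3 → ester (not ketone + ether).
Ketone appears at: CH(COCH3), CO, CO, CH(COCH3) → 4.

4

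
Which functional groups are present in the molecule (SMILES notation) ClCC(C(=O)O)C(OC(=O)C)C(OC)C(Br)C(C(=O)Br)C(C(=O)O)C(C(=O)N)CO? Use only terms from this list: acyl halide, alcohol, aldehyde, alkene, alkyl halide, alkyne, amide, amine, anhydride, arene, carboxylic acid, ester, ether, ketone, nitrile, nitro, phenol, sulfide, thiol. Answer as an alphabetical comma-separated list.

acyl halide, alcohol, alkyl halide, amide, carboxylic acid, ester, ether

Taking each segment in turn:
  ClCH2: halogen on an sp³ carbon → alkyl halide.
  CH(COOH): pendant –COOH: carbonyl C bonded to C and –OH → carboxylic acid.
  CH(OCOCH3): pendant –OC(=O)CH3: an acyloxy group → ester.
  CH(OCH3): pendant –OCH3: C–O–C with sp³ C, no adjacent C=O → ether.
  CH(Br): halogen on an sp³ carbon → alkyl halide.
  CH(COBr): pendant –C(=O)X: carbonyl C bonded to C and halogen → acyl halide.
  CH(COOH): pendant –COOH: carbonyl C bonded to C and –OH → carboxylic acid.
  CH(CONH2): pendant –CONH2: carbonyl C bonded to C and N → amide.
  CH2OH: –OH on an sp³ carbon → alcohol.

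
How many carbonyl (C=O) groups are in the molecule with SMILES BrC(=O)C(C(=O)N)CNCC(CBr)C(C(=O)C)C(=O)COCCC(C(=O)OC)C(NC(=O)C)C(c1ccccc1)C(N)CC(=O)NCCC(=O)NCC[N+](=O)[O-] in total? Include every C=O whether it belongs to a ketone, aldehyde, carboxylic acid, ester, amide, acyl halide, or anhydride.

BrCO: acyl halide, 1 C=O (running total 1).
CH(CONH2): amide, 1 C=O (running total 2).
CH(COCH3): ketone, 1 C=O (running total 3).
CO: ketone, 1 C=O (running total 4).
CH(COOCH3): ester, 1 C=O (running total 5).
CH(NHCOCH3): amide, 1 C=O (running total 6).
CH2CONHCH2: amide, 1 C=O (running total 7).
CH2CONHCH2: amide, 1 C=O (running total 8).

8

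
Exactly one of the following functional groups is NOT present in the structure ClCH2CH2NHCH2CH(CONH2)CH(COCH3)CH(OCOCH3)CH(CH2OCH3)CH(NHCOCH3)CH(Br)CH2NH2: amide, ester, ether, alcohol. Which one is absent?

alcohol

amide: present (CH(CONH2) — pendant –CONH2: carbonyl C bonded to C and N → amide).
ether: present (CH(CH2OCH3) — pendant –CH2OCH3: C–O–C linkage → ether).
ester: present (CH(OCOCH3) — pendant –OC(=O)CH3: an acyloxy group → ester).
alcohol: no segment matches this pattern.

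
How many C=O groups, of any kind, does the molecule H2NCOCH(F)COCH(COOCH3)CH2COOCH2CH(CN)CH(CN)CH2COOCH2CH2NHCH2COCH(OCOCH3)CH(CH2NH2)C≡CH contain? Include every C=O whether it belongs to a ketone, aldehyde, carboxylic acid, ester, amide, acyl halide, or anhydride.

7

H2NCO: amide, 1 C=O (running total 1).
CO: ketone, 1 C=O (running total 2).
CH(COOCH3): ester, 1 C=O (running total 3).
CH2COOCH2: ester, 1 C=O (running total 4).
CH2COOCH2: ester, 1 C=O (running total 5).
CO: ketone, 1 C=O (running total 6).
CH(OCOCH3): ester, 1 C=O (running total 7).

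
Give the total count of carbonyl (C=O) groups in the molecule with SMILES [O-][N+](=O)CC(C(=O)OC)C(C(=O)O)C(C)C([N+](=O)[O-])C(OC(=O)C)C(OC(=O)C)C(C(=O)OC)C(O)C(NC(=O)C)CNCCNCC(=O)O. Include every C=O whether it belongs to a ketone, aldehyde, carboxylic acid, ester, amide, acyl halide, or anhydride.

7

CH(COOCH3): ester, 1 C=O (running total 1).
CH(COOH): carboxylic acid, 1 C=O (running total 2).
CH(OCOCH3): ester, 1 C=O (running total 3).
CH(OCOCH3): ester, 1 C=O (running total 4).
CH(COOCH3): ester, 1 C=O (running total 5).
CH(NHCOCH3): amide, 1 C=O (running total 6).
COOH: carboxylic acid, 1 C=O (running total 7).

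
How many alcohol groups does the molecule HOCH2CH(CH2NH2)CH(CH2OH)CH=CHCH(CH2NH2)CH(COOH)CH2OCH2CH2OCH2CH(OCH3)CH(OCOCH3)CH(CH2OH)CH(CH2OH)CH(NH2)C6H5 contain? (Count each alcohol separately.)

4

HO– on an sp³ carbon → alcohol.
pendant –CH2NH2: N on sp³ C, no adjacent C=O → amine.
pendant –CH2OH on an sp³ backbone C → alcohol.
C=C double bond → alkene.
pendant –CH2NH2: N on sp³ C, no adjacent C=O → amine.
pendant –COOH: carbonyl C bonded to C and –OH → carboxylic acid.
C–O–C with sp³ carbons on both sides and no adjacent C=O → ether.
C–O–C with sp³ carbons on both sides and no adjacent C=O → ether.
pendant –OCH3: C–O–C with sp³ C, no adjacent C=O → ether.
pendant –OC(=O)CH3: an acyloxy group → ester.
pendant –CH2OH on an sp³ backbone C → alcohol.
pendant –CH2OH on an sp³ backbone C → alcohol.
–NH2 on an sp³ carbon with no adjacent C=O → amine.
–C6H5 phenyl ring → arene.
Alcohol appears at: HOCH2, CH(CH2OH), CH(CH2OH), CH(CH2OH) → 4.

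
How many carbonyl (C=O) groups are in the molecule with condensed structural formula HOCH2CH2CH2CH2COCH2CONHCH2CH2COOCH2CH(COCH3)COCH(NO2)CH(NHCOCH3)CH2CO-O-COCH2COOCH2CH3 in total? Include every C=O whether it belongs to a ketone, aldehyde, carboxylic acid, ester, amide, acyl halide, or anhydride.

CO: ketone, 1 C=O (running total 1).
CH2CONHCH2: amide, 1 C=O (running total 2).
CH2COOCH2: ester, 1 C=O (running total 3).
CH(COCH3): ketone, 1 C=O (running total 4).
CO: ketone, 1 C=O (running total 5).
CH(NHCOCH3): amide, 1 C=O (running total 6).
CH2CO-O-COCH2: anhydride, 2 C=O (running total 8).
COOCH2CH3: ester, 1 C=O (running total 9).

9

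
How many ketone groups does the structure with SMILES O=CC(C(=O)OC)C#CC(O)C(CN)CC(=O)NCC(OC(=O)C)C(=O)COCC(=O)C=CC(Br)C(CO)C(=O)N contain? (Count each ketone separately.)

2

Taking each segment in turn:
  OHC: terminal –CHO: carbonyl C bonded to H and C → aldehyde.
  CH(COOCH3): pendant –COOCH3: carbonyl C bonded to C and –OCH3 → ester.
  C≡C: C≡C triple bond → alkyne.
  CH(OH): –OH on an sp³ carbon → alcohol (secondary).
  CH(CH2NH2): pendant –CH2NH2: N on sp³ C, no adjacent C=O → amine.
  CH2CONHCH2: –C(=O)–N– linkage → amide (the N is not an amine).
  CH(OCOCH3): pendant –OC(=O)CH3: an acyloxy group → ester.
  CO: –C(=O)– with carbon on both sides → ketone.
  CH2OCH2: C–O–C with sp³ carbons on both sides and no adjacent C=O → ether.
  CO: –C(=O)– with carbon on both sides → ketone.
  CH=CH: C=C double bond → alkene.
  CH(Br): halogen on an sp³ carbon → alkyl halide.
  CH(CH2OH): pendant –CH2OH on an sp³ backbone C → alcohol.
  CONH2: –C(=O)NH2: carbonyl C bonded to C and to N → amide (the N is not a separate amine).
Ketone appears at: CO, CO → 2.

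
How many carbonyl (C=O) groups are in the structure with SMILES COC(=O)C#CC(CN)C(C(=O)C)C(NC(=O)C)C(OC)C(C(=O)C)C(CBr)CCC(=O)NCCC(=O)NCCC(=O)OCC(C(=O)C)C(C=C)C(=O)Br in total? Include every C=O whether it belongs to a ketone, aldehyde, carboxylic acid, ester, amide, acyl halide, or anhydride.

9

CH3OOC: ester, 1 C=O (running total 1).
CH(COCH3): ketone, 1 C=O (running total 2).
CH(NHCOCH3): amide, 1 C=O (running total 3).
CH(COCH3): ketone, 1 C=O (running total 4).
CH2CONHCH2: amide, 1 C=O (running total 5).
CH2CONHCH2: amide, 1 C=O (running total 6).
CH2COOCH2: ester, 1 C=O (running total 7).
CH(COCH3): ketone, 1 C=O (running total 8).
COBr: acyl halide, 1 C=O (running total 9).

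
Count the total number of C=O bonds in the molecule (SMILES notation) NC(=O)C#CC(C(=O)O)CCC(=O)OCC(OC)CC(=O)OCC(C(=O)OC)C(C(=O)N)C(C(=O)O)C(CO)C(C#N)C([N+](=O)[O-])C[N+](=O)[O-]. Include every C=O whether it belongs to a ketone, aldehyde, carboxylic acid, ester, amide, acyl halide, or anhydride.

7

H2NCO: amide, 1 C=O (running total 1).
CH(COOH): carboxylic acid, 1 C=O (running total 2).
CH2COOCH2: ester, 1 C=O (running total 3).
CH2COOCH2: ester, 1 C=O (running total 4).
CH(COOCH3): ester, 1 C=O (running total 5).
CH(CONH2): amide, 1 C=O (running total 6).
CH(COOH): carboxylic acid, 1 C=O (running total 7).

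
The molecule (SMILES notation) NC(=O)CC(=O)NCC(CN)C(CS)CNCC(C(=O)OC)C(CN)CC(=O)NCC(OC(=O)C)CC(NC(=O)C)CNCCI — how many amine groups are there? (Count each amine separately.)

Working along the chain:
  H2NCO: –C(=O)NH2: carbonyl C bonded to C and to N → amide (the N is not a separate amine).
  CH2CONHCH2: –C(=O)–N– linkage → amide (the N is not an amine).
  CH(CH2NH2): pendant –CH2NH2: N on sp³ C, no adjacent C=O → amine.
  CH(CH2SH): pendant –CH2SH → thiol.
  CH2NHCH2: C–N–C with sp³ carbons and no adjacent C=O → amine (secondary).
  CH(COOCH3): pendant –COOCH3: carbonyl C bonded to C and –OCH3 → ester.
  CH(CH2NH2): pendant –CH2NH2: N on sp³ C, no adjacent C=O → amine.
  CH2CONHCH2: –C(=O)–N– linkage → amide (the N is not an amine).
  CH(OCOCH3): pendant –OC(=O)CH3: an acyloxy group → ester.
  CH(NHCOCH3): pendant –NHC(=O)CH3: N bonded to a carbonyl → amide (not amine).
  CH2NHCH2: C–N–C with sp³ carbons and no adjacent C=O → amine (secondary).
  CH2I: halogen on an sp³ carbon → alkyl halide.
Amine appears at: CH(CH2NH2), CH2NHCH2, CH(CH2NH2), CH2NHCH2 → 4.

4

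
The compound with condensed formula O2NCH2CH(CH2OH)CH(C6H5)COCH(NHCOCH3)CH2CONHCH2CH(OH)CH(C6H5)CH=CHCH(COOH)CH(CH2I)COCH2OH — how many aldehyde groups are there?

0

–NO2 on carbon → nitro group.
pendant –CH2OH on an sp³ backbone C → alcohol.
pendant –C6H5: benzene ring → arene.
–C(=O)– with carbon on both sides → ketone.
pendant –NHC(=O)CH3: N bonded to a carbonyl → amide (not amine).
–C(=O)–N– linkage → amide (the N is not an amine).
–OH on an sp³ carbon → alcohol (secondary).
pendant –C6H5: benzene ring → arene.
C=C double bond → alkene.
pendant –COOH: carbonyl C bonded to C and –OH → carboxylic acid.
pendant –CH2X: halogen on sp³ carbon → alkyl halide.
–C(=O)– with carbon on both sides → ketone.
–OH on an sp³ carbon → alcohol.
No segment is a aldehyde: CO is ketone, not aldehyde; CH(COOH) is carboxylic acid, not aldehyde; CO is ketone, not aldehyde. → 0.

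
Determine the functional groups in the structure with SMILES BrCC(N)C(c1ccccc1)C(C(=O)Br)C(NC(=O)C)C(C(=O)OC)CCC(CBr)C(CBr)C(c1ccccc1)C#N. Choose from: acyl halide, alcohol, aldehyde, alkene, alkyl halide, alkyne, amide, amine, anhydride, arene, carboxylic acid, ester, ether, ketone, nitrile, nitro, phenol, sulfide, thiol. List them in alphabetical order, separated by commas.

halogen on an sp³ carbon → alkyl halide.
–NH2 on an sp³ carbon with no adjacent C=O → amine.
pendant –C6H5: benzene ring → arene.
pendant –C(=O)X: carbonyl C bonded to C and halogen → acyl halide.
pendant –NHC(=O)CH3: N bonded to a carbonyl → amide (not amine).
pendant –COOCH3: carbonyl C bonded to C and –OCH3 → ester.
pendant –CH2X: halogen on sp³ carbon → alkyl halide.
pendant –CH2X: halogen on sp³ carbon → alkyl halide.
pendant –C6H5: benzene ring → arene.
–C≡N: carbon triple-bonded to nitrogen → nitrile.

acyl halide, alkyl halide, amide, amine, arene, ester, nitrile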